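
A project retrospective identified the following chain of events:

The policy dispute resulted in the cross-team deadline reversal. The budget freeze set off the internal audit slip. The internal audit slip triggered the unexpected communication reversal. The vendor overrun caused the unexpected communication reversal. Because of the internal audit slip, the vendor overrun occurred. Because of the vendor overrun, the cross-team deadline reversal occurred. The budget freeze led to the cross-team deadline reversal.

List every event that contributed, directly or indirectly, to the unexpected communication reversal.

Immediate causes of the unexpected communication reversal: the internal audit slip, the vendor overrun.
Further upstream: the budget freeze.

the budget freeze, the internal audit slip, the vendor overrun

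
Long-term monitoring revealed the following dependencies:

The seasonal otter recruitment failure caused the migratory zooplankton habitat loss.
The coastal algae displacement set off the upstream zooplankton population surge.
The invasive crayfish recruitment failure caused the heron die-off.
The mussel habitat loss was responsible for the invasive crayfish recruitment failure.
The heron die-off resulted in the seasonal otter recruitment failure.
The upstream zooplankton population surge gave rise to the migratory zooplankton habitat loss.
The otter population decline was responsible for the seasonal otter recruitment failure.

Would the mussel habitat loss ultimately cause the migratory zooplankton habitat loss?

There is a causal chain: the mussel habitat loss → the invasive crayfish recruitment failure → the heron die-off → the seasonal otter recruitment failure → the migratory zooplankton habitat loss.

Yes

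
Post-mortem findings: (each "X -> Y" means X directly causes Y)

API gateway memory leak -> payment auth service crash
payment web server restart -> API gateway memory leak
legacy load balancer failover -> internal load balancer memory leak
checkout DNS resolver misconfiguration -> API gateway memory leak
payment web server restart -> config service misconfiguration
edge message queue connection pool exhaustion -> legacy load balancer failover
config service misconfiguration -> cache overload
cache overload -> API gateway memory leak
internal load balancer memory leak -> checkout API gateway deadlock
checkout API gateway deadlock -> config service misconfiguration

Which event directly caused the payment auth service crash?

Upstream contributors include the edge message queue connection pool exhaustion, the legacy load balancer failover, the internal load balancer memory leak, the payment web server restart, the checkout API gateway deadlock, the config service misconfiguration, the checkout DNS resolver misconfiguration, the cache overload, but only the API gateway memory leak feeds directly into the payment auth service crash.

the API gateway memory leak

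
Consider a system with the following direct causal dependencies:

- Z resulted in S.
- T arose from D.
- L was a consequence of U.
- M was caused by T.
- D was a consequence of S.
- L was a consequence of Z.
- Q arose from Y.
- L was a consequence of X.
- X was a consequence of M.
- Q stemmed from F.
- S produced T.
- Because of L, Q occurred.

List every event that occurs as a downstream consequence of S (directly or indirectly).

Direct effects: D, T.
2 steps out: M.
3 steps out: X.
4 steps out: L.
5 steps out: Q.
Not reachable from it: Z, U, F, Y.

D, L, M, Q, T, X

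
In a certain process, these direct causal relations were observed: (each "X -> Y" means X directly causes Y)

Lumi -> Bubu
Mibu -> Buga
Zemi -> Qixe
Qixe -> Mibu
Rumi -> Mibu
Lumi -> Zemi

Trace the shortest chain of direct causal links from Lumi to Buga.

Lumi → Zemi
Zemi → Qixe
Qixe → Mibu
Mibu → Buga
Length: 4 steps.

Lumi → Zemi → Qixe → Mibu → Buga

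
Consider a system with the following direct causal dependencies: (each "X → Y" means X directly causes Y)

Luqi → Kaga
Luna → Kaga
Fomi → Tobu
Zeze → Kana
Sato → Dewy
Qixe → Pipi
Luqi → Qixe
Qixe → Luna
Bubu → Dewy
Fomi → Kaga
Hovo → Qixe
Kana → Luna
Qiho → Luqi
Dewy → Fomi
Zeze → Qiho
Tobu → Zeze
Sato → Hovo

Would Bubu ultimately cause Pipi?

Yes

There is a causal chain: Bubu → Dewy → Fomi → Tobu → Zeze → Qiho → Luqi → Qixe → Pipi.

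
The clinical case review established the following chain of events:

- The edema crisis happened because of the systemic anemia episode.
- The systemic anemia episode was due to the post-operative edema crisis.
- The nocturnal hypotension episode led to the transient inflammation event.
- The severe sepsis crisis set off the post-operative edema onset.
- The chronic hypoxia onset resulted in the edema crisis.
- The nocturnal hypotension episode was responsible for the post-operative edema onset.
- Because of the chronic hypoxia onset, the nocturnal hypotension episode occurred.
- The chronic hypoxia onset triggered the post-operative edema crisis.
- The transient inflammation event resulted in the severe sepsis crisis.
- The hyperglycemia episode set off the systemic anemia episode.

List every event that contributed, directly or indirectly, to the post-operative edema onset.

Immediate causes of the post-operative edema onset: the nocturnal hypotension episode, the severe sepsis crisis.
Further upstream: the chronic hypoxia onset, the transient inflammation event.

the chronic hypoxia onset, the nocturnal hypotension episode, the severe sepsis crisis, the transient inflammation event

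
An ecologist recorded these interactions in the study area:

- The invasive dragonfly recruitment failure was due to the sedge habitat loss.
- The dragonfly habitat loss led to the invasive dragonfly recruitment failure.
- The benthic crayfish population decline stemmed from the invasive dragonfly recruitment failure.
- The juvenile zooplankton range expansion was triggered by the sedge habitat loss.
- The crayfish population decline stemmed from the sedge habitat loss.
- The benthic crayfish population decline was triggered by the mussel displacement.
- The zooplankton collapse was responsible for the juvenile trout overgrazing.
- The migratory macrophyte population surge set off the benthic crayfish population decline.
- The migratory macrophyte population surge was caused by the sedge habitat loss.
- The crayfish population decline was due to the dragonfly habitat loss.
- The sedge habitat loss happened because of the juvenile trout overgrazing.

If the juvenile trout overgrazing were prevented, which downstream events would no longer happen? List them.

the juvenile zooplankton range expansion, the migratory macrophyte population surge, the sedge habitat loss

Downstream of the juvenile trout overgrazing: the sedge habitat loss, the juvenile zooplankton range expansion, the migratory macrophyte population surge, the invasive dragonfly recruitment failure, the benthic crayfish population decline, the crayfish population decline.
Of those, still caused via another path: the invasive dragonfly recruitment failure, the benthic crayfish population decline, the crayfish population decline.
The remainder have no surviving cause.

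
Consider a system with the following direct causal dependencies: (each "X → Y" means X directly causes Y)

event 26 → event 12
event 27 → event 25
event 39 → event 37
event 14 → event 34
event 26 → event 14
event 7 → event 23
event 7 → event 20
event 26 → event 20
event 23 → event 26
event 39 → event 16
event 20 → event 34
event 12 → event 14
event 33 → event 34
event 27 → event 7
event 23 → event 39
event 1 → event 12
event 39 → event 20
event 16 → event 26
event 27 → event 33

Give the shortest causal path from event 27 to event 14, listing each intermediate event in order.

event 27 → event 7
event 7 → event 23
event 23 → event 26
event 26 → event 14
Length: 4 steps.

event 27 → event 7 → event 23 → event 26 → event 14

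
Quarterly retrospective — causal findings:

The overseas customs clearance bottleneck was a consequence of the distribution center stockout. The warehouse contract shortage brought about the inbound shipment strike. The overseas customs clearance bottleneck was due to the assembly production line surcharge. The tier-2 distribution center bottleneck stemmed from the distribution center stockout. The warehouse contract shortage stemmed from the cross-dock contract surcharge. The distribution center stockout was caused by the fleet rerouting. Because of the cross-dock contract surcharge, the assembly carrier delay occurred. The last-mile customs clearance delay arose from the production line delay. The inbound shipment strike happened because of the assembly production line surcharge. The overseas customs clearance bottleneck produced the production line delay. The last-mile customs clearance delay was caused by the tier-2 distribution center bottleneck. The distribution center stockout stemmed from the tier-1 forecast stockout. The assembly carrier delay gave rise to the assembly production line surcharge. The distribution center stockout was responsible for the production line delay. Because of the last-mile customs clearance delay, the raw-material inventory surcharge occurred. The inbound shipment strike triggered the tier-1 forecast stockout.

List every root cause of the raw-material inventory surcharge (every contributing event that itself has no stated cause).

the cross-dock contract surcharge, the fleet rerouting

Tracing upstream from the raw-material inventory surcharge: the raw-material inventory surcharge ← the last-mile customs clearance delay ← the production line delay ← the overseas customs clearance bottleneck ← the assembly production line surcharge ← the assembly carrier delay ← the cross-dock contract surcharge.
A separate upstream branch: the raw-material inventory surcharge ← the last-mile customs clearance delay ← the tier-2 distribution center bottleneck ← the distribution center stockout ← the fleet rerouting.
Each of those chain origins has no stated cause.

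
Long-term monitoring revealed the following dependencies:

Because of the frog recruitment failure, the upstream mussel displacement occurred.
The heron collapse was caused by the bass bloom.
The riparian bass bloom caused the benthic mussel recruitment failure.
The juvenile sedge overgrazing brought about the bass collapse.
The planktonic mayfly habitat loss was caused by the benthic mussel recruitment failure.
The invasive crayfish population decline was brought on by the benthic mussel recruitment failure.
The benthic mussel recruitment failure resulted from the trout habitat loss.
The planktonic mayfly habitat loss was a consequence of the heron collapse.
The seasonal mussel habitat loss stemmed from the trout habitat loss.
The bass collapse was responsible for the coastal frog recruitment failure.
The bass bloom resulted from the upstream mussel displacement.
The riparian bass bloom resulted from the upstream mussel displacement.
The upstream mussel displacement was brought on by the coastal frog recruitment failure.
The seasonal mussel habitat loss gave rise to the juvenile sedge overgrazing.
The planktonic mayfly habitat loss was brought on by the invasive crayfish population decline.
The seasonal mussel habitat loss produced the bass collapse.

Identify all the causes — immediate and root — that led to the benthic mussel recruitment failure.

the bass collapse, the coastal frog recruitment failure, the frog recruitment failure, the juvenile sedge overgrazing, the riparian bass bloom, the seasonal mussel habitat loss, the trout habitat loss, the upstream mussel displacement

Immediate causes of the benthic mussel recruitment failure: the trout habitat loss, the riparian bass bloom.
Further upstream: the seasonal mussel habitat loss, the juvenile sedge overgrazing, the bass collapse, the coastal frog recruitment failure, the upstream mussel displacement, the frog recruitment failure.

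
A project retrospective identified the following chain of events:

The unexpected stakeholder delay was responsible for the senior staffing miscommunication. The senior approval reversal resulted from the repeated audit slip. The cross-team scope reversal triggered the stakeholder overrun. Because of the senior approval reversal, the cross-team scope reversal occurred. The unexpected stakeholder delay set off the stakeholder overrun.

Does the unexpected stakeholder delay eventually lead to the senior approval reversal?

The unexpected stakeholder delay leads to the senior staffing miscommunication, the stakeholder overrun; the senior approval reversal is not among them.

No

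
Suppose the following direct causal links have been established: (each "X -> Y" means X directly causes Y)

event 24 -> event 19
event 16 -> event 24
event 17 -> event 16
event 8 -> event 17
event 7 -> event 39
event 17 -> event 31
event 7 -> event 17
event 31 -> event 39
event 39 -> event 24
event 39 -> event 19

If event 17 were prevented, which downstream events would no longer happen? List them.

Downstream of event 17: event 31, event 16, event 39, event 24, event 19.
Of those, still caused via another path: event 39, event 24, event 19.
The remainder have no surviving cause.

event 16, event 31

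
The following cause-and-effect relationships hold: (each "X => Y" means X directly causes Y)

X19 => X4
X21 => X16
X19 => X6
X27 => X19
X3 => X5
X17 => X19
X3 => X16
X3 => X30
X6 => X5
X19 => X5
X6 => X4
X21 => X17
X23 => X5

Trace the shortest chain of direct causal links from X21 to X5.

X21 → X17 → X19 → X5

X21 → X17
X17 → X19
X19 → X5
Length: 3 steps.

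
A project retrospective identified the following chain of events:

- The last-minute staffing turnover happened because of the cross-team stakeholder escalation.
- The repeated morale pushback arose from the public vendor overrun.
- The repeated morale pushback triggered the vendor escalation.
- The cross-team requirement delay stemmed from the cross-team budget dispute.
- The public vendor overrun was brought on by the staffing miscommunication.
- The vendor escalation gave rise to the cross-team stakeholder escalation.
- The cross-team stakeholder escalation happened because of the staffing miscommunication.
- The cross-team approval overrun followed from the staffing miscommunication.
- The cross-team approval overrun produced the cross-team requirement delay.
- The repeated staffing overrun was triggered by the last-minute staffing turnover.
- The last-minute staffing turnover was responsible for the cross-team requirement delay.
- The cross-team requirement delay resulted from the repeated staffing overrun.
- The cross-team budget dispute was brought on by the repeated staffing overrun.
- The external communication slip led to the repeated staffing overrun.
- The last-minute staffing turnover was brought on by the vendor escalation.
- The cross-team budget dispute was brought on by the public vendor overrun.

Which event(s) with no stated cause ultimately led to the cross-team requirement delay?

the external communication slip, the staffing miscommunication

Tracing upstream from the cross-team requirement delay: the cross-team requirement delay ← the cross-team approval overrun ← the staffing miscommunication.
A separate upstream branch: the cross-team requirement delay ← the repeated staffing overrun ← the external communication slip.
Each of those chain origins has no stated cause.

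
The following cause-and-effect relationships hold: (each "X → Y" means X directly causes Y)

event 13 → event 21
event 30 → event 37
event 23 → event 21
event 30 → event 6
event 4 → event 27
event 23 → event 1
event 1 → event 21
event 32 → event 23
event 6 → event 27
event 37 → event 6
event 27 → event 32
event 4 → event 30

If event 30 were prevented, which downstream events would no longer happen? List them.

Downstream of event 30: event 37, event 6, event 27, event 32, event 23, event 1, event 21.
Of those, still caused via another path: event 27, event 32, event 23, event 1, event 21.
The remainder have no surviving cause.

event 37, event 6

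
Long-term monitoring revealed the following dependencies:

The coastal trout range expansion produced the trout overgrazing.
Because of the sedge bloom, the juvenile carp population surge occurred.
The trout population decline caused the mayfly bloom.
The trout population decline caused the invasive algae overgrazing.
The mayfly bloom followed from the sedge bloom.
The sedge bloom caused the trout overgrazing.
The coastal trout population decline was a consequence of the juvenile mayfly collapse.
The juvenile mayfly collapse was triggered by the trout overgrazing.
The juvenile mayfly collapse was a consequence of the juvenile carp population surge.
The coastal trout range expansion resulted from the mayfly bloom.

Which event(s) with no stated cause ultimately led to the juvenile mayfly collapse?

the sedge bloom, the trout population decline

Tracing upstream from the juvenile mayfly collapse: the juvenile mayfly collapse ← the trout overgrazing ← the coastal trout range expansion ← the mayfly bloom ← the trout population decline.
A separate upstream branch: the juvenile mayfly collapse ← the juvenile carp population surge ← the sedge bloom.
Each of those chain origins has no stated cause.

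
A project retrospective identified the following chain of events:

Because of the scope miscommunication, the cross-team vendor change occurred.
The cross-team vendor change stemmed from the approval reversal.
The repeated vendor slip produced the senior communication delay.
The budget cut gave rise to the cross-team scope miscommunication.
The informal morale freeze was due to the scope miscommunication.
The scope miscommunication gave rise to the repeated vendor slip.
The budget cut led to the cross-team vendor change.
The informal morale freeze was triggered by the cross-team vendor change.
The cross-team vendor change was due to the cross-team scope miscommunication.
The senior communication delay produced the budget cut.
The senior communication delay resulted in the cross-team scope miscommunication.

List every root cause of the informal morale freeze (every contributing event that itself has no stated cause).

Tracing upstream from the informal morale freeze: the informal morale freeze ← the scope miscommunication.
A separate upstream branch: the informal morale freeze ← the cross-team vendor change ← the approval reversal.
Each of those chain origins has no stated cause.

the approval reversal, the scope miscommunication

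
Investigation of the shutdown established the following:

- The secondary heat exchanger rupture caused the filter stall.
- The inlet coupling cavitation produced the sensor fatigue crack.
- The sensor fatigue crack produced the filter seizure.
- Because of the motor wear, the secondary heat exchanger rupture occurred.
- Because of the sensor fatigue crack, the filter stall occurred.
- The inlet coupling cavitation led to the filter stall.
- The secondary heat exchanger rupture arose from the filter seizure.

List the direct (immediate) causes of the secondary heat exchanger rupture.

the filter seizure, the motor wear

Upstream contributors include the inlet coupling cavitation, the sensor fatigue crack, but only the filter seizure, the motor wear feed directly into the secondary heat exchanger rupture.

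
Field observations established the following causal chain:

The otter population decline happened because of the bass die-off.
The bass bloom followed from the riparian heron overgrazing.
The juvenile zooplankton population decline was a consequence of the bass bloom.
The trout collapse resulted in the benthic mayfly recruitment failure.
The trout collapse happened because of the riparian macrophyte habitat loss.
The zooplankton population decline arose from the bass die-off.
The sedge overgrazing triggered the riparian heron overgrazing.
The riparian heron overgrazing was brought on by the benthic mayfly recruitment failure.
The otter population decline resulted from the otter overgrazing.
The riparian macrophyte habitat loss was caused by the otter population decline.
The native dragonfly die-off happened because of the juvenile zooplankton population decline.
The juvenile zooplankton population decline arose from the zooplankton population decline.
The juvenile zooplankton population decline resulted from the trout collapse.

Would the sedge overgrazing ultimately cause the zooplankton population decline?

The sedge overgrazing leads to the riparian heron overgrazing, the bass bloom, the juvenile zooplankton population decline, the native dragonfly die-off; the zooplankton population decline is not among them.

No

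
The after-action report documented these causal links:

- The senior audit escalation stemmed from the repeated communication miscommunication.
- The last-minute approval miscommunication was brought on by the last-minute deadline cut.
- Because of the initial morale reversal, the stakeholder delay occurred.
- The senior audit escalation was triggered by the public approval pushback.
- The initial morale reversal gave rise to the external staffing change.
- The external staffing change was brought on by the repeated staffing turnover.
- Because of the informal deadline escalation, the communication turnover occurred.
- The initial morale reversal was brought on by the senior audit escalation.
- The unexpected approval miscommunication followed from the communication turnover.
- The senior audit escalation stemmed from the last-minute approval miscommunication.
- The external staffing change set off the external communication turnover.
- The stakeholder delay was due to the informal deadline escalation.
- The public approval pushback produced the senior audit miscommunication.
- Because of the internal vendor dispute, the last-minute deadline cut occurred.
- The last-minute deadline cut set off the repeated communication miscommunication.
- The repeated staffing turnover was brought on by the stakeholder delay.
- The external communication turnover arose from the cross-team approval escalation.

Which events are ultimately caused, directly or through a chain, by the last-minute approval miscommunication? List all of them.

Direct effects: the senior audit escalation.
2 steps out: the initial morale reversal.
3 steps out: the stakeholder delay, the external staffing change.
4 steps out: the repeated staffing turnover, the external communication turnover.
Not reachable from it: the informal deadline escalation, the internal vendor dispute, the last-minute deadline cut, the repeated communication miscommunication, the public approval pushback, the communication turnover, the cross-team approval escalation, the senior audit miscommunication, the unexpected approval miscommunication.

the external communication turnover, the external staffing change, the initial morale reversal, the repeated staffing turnover, the senior audit escalation, the stakeholder delay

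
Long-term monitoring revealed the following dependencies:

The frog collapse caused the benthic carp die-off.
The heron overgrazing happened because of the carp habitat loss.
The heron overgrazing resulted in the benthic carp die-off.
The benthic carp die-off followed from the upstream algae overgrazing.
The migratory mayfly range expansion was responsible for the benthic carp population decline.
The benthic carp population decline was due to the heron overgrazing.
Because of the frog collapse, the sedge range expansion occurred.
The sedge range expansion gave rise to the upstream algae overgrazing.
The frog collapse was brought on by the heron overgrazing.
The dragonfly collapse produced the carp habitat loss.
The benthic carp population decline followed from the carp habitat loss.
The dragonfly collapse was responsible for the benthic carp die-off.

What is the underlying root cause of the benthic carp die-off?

Tracing upstream from the benthic carp die-off: the benthic carp die-off ← the dragonfly collapse.
The dragonfly collapse has no stated cause, so it is the root.

the dragonfly collapse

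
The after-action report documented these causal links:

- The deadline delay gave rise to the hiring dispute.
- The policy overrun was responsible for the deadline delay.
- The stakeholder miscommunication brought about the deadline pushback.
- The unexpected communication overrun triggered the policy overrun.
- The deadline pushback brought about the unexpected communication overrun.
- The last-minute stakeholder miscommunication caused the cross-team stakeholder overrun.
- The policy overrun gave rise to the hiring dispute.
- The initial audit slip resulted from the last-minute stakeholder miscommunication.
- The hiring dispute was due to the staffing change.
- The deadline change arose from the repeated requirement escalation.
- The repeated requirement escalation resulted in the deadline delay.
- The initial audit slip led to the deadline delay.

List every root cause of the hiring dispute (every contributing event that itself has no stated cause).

Tracing upstream from the hiring dispute: the hiring dispute ← the policy overrun ← the unexpected communication overrun ← the deadline pushback ← the stakeholder miscommunication.
A separate upstream branch: the hiring dispute ← the deadline delay ← the initial audit slip ← the last-minute stakeholder miscommunication.
A separate upstream branch: the hiring dispute ← the deadline delay ← the repeated requirement escalation.
A separate upstream branch: the hiring dispute ← the staffing change.
Each of those chain origins has no stated cause.

the last-minute stakeholder miscommunication, the repeated requirement escalation, the staffing change, the stakeholder miscommunication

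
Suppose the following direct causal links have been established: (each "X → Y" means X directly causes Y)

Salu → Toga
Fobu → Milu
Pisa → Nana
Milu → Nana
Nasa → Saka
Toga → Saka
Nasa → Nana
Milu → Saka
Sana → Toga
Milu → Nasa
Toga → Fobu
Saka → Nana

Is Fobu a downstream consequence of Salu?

There is a causal chain: Salu → Toga → Fobu.

Yes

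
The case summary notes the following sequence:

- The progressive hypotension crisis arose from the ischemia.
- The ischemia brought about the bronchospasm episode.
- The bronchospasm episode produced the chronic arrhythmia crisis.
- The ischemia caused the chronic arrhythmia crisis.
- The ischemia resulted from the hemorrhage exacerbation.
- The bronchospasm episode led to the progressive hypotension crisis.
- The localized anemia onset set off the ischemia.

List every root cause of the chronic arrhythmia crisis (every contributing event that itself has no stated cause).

Tracing upstream from the chronic arrhythmia crisis: the chronic arrhythmia crisis ← the ischemia ← the hemorrhage exacerbation.
A separate upstream branch: the chronic arrhythmia crisis ← the ischemia ← the localized anemia onset.
Each of those chain origins has no stated cause.

the hemorrhage exacerbation, the localized anemia onset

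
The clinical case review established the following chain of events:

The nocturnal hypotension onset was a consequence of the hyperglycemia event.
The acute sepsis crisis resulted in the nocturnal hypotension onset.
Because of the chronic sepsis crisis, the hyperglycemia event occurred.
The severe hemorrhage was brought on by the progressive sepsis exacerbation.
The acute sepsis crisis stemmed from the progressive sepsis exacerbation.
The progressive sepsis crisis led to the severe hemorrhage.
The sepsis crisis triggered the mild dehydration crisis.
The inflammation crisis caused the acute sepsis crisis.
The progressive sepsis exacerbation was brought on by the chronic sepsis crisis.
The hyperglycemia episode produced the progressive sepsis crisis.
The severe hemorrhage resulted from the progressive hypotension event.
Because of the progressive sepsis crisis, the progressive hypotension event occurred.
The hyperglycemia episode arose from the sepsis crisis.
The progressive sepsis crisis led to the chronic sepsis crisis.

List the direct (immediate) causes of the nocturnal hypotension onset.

the acute sepsis crisis, the hyperglycemia event

Upstream contributors include the sepsis crisis, the hyperglycemia episode, the progressive sepsis crisis, the chronic sepsis crisis, the progressive sepsis exacerbation, the inflammation crisis, but only the acute sepsis crisis, the hyperglycemia event feed directly into the nocturnal hypotension onset.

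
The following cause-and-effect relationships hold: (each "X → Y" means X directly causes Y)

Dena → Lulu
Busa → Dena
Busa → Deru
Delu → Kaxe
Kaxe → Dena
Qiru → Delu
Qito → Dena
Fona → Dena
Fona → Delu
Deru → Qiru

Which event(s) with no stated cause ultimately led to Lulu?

Tracing upstream from Lulu: Lulu ← Dena ← Busa.
A separate upstream branch: Lulu ← Dena ← Fona.
A separate upstream branch: Lulu ← Dena ← Qito.
Each of those chain origins has no stated cause.

Busa, Fona, Qito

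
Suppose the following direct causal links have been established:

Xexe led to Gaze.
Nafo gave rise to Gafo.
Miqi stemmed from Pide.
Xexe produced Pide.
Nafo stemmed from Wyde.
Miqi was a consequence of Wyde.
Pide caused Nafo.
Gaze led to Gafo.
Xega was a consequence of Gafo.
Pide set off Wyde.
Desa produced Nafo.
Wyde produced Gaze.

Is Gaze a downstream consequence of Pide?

There is a causal chain: Pide → Wyde → Gaze.

Yes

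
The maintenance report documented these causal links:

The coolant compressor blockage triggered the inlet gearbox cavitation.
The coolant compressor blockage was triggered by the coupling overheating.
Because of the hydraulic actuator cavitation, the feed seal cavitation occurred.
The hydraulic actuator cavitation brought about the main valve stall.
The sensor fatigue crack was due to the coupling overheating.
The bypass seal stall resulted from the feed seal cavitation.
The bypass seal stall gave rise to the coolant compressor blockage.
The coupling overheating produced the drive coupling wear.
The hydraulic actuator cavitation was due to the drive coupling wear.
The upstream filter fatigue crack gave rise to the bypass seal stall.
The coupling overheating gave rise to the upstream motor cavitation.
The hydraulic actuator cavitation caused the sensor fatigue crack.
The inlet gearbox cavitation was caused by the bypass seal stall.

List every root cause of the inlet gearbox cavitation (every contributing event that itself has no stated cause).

the coupling overheating, the upstream filter fatigue crack

Tracing upstream from the inlet gearbox cavitation: the inlet gearbox cavitation ← the coolant compressor blockage ← the coupling overheating.
A separate upstream branch: the inlet gearbox cavitation ← the bypass seal stall ← the upstream filter fatigue crack.
Each of those chain origins has no stated cause.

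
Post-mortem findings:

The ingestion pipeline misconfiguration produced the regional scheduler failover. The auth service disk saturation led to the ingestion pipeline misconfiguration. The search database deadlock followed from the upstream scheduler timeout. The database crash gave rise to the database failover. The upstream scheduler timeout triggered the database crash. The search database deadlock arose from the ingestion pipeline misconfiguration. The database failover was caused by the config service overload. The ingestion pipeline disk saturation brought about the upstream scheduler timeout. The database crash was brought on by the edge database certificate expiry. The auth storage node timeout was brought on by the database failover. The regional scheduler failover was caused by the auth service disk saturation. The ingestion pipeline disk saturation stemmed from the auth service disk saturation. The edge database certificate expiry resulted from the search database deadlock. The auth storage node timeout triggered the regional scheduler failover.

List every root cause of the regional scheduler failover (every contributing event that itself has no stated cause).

the auth service disk saturation, the config service overload

Tracing upstream from the regional scheduler failover: the regional scheduler failover ← the auth service disk saturation.
A separate upstream branch: the regional scheduler failover ← the auth storage node timeout ← the database failover ← the config service overload.
Each of those chain origins has no stated cause.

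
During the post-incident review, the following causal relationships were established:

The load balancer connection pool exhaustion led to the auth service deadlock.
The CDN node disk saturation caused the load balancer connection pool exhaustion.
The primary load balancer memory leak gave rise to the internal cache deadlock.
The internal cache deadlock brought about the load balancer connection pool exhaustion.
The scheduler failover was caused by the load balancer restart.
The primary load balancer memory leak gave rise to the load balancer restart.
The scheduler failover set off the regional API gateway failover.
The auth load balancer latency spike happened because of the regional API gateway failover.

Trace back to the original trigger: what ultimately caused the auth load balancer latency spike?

Tracing upstream from the auth load balancer latency spike: the auth load balancer latency spike ← the regional API gateway failover ← the scheduler failover ← the load balancer restart ← the primary load balancer memory leak.
The primary load balancer memory leak has no stated cause, so it is the root.

the primary load balancer memory leak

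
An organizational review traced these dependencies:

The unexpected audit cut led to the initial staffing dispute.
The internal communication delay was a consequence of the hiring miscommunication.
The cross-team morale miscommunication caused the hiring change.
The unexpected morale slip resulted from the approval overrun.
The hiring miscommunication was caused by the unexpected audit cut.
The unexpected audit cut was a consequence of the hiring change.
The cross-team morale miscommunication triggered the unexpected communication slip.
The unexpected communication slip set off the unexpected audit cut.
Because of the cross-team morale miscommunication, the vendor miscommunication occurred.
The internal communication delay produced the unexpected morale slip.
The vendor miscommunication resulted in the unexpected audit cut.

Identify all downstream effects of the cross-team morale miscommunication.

the hiring change, the hiring miscommunication, the initial staffing dispute, the internal communication delay, the unexpected audit cut, the unexpected communication slip, the unexpected morale slip, the vendor miscommunication

Direct effects: the vendor miscommunication, the unexpected communication slip, the hiring change.
2 steps out: the unexpected audit cut.
3 steps out: the initial staffing dispute, the hiring miscommunication.
4 steps out: the internal communication delay.
5 steps out: the unexpected morale slip.
Not reachable from it: the approval overrun.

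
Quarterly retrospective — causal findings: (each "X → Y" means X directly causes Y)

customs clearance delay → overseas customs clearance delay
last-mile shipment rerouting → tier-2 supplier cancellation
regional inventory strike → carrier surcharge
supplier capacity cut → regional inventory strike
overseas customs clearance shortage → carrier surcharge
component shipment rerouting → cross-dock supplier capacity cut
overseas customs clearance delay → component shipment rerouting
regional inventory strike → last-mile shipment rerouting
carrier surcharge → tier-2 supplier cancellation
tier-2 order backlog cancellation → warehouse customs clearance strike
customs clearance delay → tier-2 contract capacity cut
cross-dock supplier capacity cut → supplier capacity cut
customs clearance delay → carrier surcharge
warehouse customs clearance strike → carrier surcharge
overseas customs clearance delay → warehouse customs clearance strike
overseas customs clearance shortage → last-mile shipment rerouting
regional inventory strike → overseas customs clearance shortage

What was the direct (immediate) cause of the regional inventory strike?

the supplier capacity cut

Upstream contributors include the customs clearance delay, the overseas customs clearance delay, the component shipment rerouting, the cross-dock supplier capacity cut, but only the supplier capacity cut feeds directly into the regional inventory strike.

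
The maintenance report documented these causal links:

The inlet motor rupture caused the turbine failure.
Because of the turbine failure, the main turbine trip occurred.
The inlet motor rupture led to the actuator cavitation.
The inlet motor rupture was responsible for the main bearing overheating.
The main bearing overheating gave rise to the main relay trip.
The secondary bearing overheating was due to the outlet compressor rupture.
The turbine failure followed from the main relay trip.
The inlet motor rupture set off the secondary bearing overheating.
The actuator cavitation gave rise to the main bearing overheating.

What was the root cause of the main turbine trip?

Tracing upstream from the main turbine trip: the main turbine trip ← the turbine failure ← the inlet motor rupture.
The inlet motor rupture has no stated cause, so it is the root.

the inlet motor rupture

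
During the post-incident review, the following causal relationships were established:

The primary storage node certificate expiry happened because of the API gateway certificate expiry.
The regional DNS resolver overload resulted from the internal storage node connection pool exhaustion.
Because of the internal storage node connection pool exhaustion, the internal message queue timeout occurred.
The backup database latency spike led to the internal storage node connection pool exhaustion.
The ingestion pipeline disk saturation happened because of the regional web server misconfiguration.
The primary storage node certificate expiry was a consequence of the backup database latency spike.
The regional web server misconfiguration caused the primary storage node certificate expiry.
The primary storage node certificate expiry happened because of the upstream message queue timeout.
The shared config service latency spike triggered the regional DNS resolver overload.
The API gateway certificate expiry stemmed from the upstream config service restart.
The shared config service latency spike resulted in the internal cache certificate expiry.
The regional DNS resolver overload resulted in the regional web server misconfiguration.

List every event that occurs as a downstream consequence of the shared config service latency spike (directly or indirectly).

the ingestion pipeline disk saturation, the internal cache certificate expiry, the primary storage node certificate expiry, the regional DNS resolver overload, the regional web server misconfiguration

Direct effects: the internal cache certificate expiry, the regional DNS resolver overload.
2 steps out: the regional web server misconfiguration.
3 steps out: the ingestion pipeline disk saturation, the primary storage node certificate expiry.
Not reachable from it: the backup database latency spike, the upstream message queue timeout, the internal storage node connection pool exhaustion, the upstream config service restart, the internal message queue timeout, the API gateway certificate expiry.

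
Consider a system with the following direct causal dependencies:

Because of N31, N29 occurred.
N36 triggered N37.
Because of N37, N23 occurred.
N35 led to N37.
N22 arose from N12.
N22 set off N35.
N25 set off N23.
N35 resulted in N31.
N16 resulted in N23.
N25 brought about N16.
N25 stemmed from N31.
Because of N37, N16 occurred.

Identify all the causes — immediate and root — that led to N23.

Immediate causes of N23: N25, N37, N16.
Further upstream: N12, N36, N22, N35, N31.

N12, N16, N22, N25, N31, N35, N36, N37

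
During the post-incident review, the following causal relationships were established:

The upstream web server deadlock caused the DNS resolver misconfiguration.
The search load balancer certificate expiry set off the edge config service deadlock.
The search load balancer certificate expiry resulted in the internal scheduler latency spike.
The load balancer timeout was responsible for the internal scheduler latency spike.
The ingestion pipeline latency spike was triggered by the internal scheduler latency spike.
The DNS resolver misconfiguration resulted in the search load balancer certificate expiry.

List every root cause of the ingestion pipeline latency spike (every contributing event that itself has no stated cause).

Tracing upstream from the ingestion pipeline latency spike: the ingestion pipeline latency spike ← the internal scheduler latency spike ← the search load balancer certificate expiry ← the DNS resolver misconfiguration ← the upstream web server deadlock.
A separate upstream branch: the ingestion pipeline latency spike ← the internal scheduler latency spike ← the load balancer timeout.
Each of those chain origins has no stated cause.

the load balancer timeout, the upstream web server deadlock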